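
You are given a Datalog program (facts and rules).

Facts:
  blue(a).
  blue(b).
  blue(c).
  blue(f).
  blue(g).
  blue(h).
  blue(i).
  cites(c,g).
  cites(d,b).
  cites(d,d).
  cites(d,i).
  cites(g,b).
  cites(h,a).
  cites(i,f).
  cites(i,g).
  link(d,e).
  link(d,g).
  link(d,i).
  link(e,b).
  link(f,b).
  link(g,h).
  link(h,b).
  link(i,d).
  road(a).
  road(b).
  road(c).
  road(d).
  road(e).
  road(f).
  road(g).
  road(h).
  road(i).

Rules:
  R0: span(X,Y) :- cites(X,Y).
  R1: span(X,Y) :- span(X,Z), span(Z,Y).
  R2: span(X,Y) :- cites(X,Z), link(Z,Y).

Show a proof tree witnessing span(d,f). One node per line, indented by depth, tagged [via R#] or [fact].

span(d,f)  [via R1]
  span(d,i)  [via R0]
    cites(d,i)  [fact]
  span(i,f)  [via R0]
    cites(i,f)  [fact]

round 1: derive span(c,g) via R0 from cites(c,g)
round 1: derive span(d,b) via R0 from cites(d,b)
round 1: derive span(d,d) via R0 from cites(d,d)
round 1: derive span(d,i) via R0 from cites(d,i)
round 1: derive span(g,b) via R0 from cites(g,b)
round 1: derive span(h,a) via R0 from cites(h,a)
round 1: derive span(i,f) via R0 from cites(i,f)
round 1: derive span(i,g) via R0 from cites(i,g)
round 1: derive span(c,h) via R2 from cites(c,g), link(g,h)
round 1: derive span(d,e) via R2 from cites(d,d), link(d,e)
round 1: derive span(d,g) via R2 from cites(d,d), link(d,g)
round 1: derive span(i,b) via R2 from cites(i,f), link(f,b)
round 1: derive span(i,h) via R2 from cites(i,g), link(g,h)
round 2: derive span(c,a) via R1 from span(c,h), span(h,a)
round 2: derive span(c,b) via R1 from span(c,g), span(g,b)
round 2: derive span(d,f) via R1 from span(d,i), span(i,f)
round 2: derive span(d,h) via R1 from span(d,i), span(i,h)
round 2: derive span(i,a) via R1 from span(i,h), span(h,a)
round 3: derive span(d,a) via R1 from span(d,h), span(h,a)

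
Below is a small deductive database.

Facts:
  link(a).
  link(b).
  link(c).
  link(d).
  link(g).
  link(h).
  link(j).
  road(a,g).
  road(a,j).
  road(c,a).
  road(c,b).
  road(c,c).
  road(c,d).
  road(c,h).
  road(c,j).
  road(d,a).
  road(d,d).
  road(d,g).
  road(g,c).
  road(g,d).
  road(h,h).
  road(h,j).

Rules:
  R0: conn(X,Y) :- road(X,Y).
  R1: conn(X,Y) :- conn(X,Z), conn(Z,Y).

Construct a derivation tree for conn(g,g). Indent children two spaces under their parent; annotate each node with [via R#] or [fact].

round 1: derive conn(a,g) via R0 from road(a,g)
round 1: derive conn(a,j) via R0 from road(a,j)
round 1: derive conn(c,a) via R0 from road(c,a)
round 1: derive conn(c,b) via R0 from road(c,b)
round 1: derive conn(c,c) via R0 from road(c,c)
round 1: derive conn(c,d) via R0 from road(c,d)
round 1: derive conn(c,h) via R0 from road(c,h)
round 1: derive conn(c,j) via R0 from road(c,j)
round 1: derive conn(d,a) via R0 from road(d,a)
round 1: derive conn(d,d) via R0 from road(d,d)
round 1: derive conn(d,g) via R0 from road(d,g)
round 1: derive conn(g,c) via R0 from road(g,c)
round 1: derive conn(g,d) via R0 from road(g,d)
round 1: derive conn(h,h) via R0 from road(h,h)
round 1: derive conn(h,j) via R0 from road(h,j)
round 2: derive conn(a,c) via R1 from conn(a,g), conn(g,c)
round 2: derive conn(a,d) via R1 from conn(a,g), conn(g,d)
round 2: derive conn(c,g) via R1 from conn(c,a), conn(a,g)
round 2: derive conn(d,c) via R1 from conn(d,g), conn(g,c)
round 2: derive conn(d,j) via R1 from conn(d,a), conn(a,j)
round 2: derive conn(g,a) via R1 from conn(g,c), conn(c,a)
round 2: derive conn(g,b) via R1 from conn(g,c), conn(c,b)
round 2: derive conn(g,g) via R1 from conn(g,d), conn(d,g)
round 2: derive conn(g,h) via R1 from conn(g,c), conn(c,h)
round 2: derive conn(g,j) via R1 from conn(g,c), conn(c,j)
round 3: derive conn(a,a) via R1 from conn(a,c), conn(c,a)
round 3: derive conn(a,b) via R1 from conn(a,c), conn(c,b)
round 3: derive conn(a,h) via R1 from conn(a,c), conn(c,h)
round 3: derive conn(d,b) via R1 from conn(d,c), conn(c,b)
round 3: derive conn(d,h) via R1 from conn(d,c), conn(c,h)

conn(g,g)  [via R1]
  conn(g,d)  [via R0]
    road(g,d)  [fact]
  conn(d,g)  [via R0]
    road(d,g)  [fact]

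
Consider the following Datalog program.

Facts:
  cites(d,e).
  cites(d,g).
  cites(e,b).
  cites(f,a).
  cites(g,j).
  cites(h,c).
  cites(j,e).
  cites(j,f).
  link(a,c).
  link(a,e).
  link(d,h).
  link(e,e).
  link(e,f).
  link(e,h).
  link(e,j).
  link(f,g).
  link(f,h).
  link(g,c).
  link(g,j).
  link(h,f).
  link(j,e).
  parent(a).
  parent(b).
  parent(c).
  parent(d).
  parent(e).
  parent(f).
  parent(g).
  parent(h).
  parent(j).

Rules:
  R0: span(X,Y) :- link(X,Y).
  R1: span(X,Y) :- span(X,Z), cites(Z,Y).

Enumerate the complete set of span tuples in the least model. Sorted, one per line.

round 1: derive span(a,c) via R0 from link(a,c)
round 1: derive span(a,e) via R0 from link(a,e)
round 1: derive span(d,h) via R0 from link(d,h)
round 1: derive span(e,e) via R0 from link(e,e)
round 1: derive span(e,f) via R0 from link(e,f)
round 1: derive span(e,h) via R0 from link(e,h)
round 1: derive span(e,j) via R0 from link(e,j)
round 1: derive span(f,g) via R0 from link(f,g)
round 1: derive span(f,h) via R0 from link(f,h)
round 1: derive span(g,c) via R0 from link(g,c)
round 1: derive span(g,j) via R0 from link(g,j)
round 1: derive span(h,f) via R0 from link(h,f)
round 1: derive span(j,e) via R0 from link(j,e)
round 2: derive span(a,b) via R1 from span(a,e), cites(e,b)
round 2: derive span(d,c) via R1 from span(d,h), cites(h,c)
round 2: derive span(e,a) via R1 from span(e,f), cites(f,a)
round 2: derive span(e,b) via R1 from span(e,e), cites(e,b)
round 2: derive span(e,c) via R1 from span(e,h), cites(h,c)
round 2: derive span(f,c) via R1 from span(f,h), cites(h,c)
round 2: derive span(f,j) via R1 from span(f,g), cites(g,j)
round 2: derive span(g,e) via R1 from span(g,j), cites(j,e)
round 2: derive span(g,f) via R1 from span(g,j), cites(j,f)
round 2: derive span(h,a) via R1 from span(h,f), cites(f,a)
round 2: derive span(j,b) via R1 from span(j,e), cites(e,b)
round 3: derive span(f,e) via R1 from span(f,j), cites(j,e)
round 3: derive span(f,f) via R1 from span(f,j), cites(j,f)
round 3: derive span(g,a) via R1 from span(g,f), cites(f,a)
round 3: derive span(g,b) via R1 from span(g,e), cites(e,b)
round 4: derive span(f,a) via R1 from span(f,f), cites(f,a)
round 4: derive span(f,b) via R1 from span(f,e), cites(e,b)

span(a,b)
span(a,c)
span(a,e)
span(d,c)
span(d,h)
span(e,a)
span(e,b)
span(e,c)
span(e,e)
span(e,f)
span(e,h)
span(e,j)
span(f,a)
span(f,b)
span(f,c)
span(f,e)
span(f,f)
span(f,g)
span(f,h)
span(f,j)
span(g,a)
span(g,b)
span(g,c)
span(g,e)
span(g,f)
span(g,j)
span(h,a)
span(h,f)
span(j,b)
span(j,e)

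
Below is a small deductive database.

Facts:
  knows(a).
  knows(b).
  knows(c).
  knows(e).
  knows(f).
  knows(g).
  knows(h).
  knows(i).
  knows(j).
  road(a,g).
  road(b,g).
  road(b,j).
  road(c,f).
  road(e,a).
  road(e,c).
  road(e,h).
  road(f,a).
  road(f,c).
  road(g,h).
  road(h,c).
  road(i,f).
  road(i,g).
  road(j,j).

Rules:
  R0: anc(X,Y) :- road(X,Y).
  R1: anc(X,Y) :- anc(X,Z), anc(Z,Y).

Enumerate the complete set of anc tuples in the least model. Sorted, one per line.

round 1: derive anc(a,g) via R0 from road(a,g)
round 1: derive anc(b,g) via R0 from road(b,g)
round 1: derive anc(b,j) via R0 from road(b,j)
round 1: derive anc(c,f) via R0 from road(c,f)
round 1: derive anc(e,a) via R0 from road(e,a)
round 1: derive anc(e,c) via R0 from road(e,c)
round 1: derive anc(e,h) via R0 from road(e,h)
round 1: derive anc(f,a) via R0 from road(f,a)
round 1: derive anc(f,c) via R0 from road(f,c)
round 1: derive anc(g,h) via R0 from road(g,h)
round 1: derive anc(h,c) via R0 from road(h,c)
round 1: derive anc(i,f) via R0 from road(i,f)
round 1: derive anc(i,g) via R0 from road(i,g)
round 1: derive anc(j,j) via R0 from road(j,j)
round 2: derive anc(a,h) via R1 from anc(a,g), anc(g,h)
round 2: derive anc(b,h) via R1 from anc(b,g), anc(g,h)
round 2: derive anc(c,a) via R1 from anc(c,f), anc(f,a)
round 2: derive anc(c,c) via R1 from anc(c,f), anc(f,c)
round 2: derive anc(e,f) via R1 from anc(e,c), anc(c,f)
round 2: derive anc(e,g) via R1 from anc(e,a), anc(a,g)
round 2: derive anc(f,f) via R1 from anc(f,c), anc(c,f)
round 2: derive anc(f,g) via R1 from anc(f,a), anc(a,g)
round 2: derive anc(g,c) via R1 from anc(g,h), anc(h,c)
round 2: derive anc(h,f) via R1 from anc(h,c), anc(c,f)
round 2: derive anc(i,a) via R1 from anc(i,f), anc(f,a)
round 2: derive anc(i,c) via R1 from anc(i,f), anc(f,c)
round 2: derive anc(i,h) via R1 from anc(i,g), anc(g,h)
round 3: derive anc(a,c) via R1 from anc(a,g), anc(g,c)
round 3: derive anc(a,f) via R1 from anc(a,h), anc(h,f)
round 3: derive anc(b,c) via R1 from anc(b,g), anc(g,c)
round 3: derive anc(b,f) via R1 from anc(b,h), anc(h,f)
round 3: derive anc(c,g) via R1 from anc(c,a), anc(a,g)
round 3: derive anc(c,h) via R1 from anc(c,a), anc(a,h)
round 3: derive anc(f,h) via R1 from anc(f,a), anc(a,h)
round 3: derive anc(g,a) via R1 from anc(g,c), anc(c,a)
round 3: derive anc(g,f) via R1 from anc(g,c), anc(c,f)
round 3: derive anc(h,a) via R1 from anc(h,c), anc(c,a)
round 3: derive anc(h,g) via R1 from anc(h,f), anc(f,g)
round 4: derive anc(a,a) via R1 from anc(a,c), anc(c,a)
round 4: derive anc(b,a) via R1 from anc(b,c), anc(c,a)
round 4: derive anc(g,g) via R1 from anc(g,a), anc(a,g)
round 4: derive anc(h,h) via R1 from anc(h,a), anc(a,h)

anc(a,a)
anc(a,c)
anc(a,f)
anc(a,g)
anc(a,h)
anc(b,a)
anc(b,c)
anc(b,f)
anc(b,g)
anc(b,h)
anc(b,j)
anc(c,a)
anc(c,c)
anc(c,f)
anc(c,g)
anc(c,h)
anc(e,a)
anc(e,c)
anc(e,f)
anc(e,g)
anc(e,h)
anc(f,a)
anc(f,c)
anc(f,f)
anc(f,g)
anc(f,h)
anc(g,a)
anc(g,c)
anc(g,f)
anc(g,g)
anc(g,h)
anc(h,a)
anc(h,c)
anc(h,f)
anc(h,g)
anc(h,h)
anc(i,a)
anc(i,c)
anc(i,f)
anc(i,g)
anc(i,h)
anc(j,j)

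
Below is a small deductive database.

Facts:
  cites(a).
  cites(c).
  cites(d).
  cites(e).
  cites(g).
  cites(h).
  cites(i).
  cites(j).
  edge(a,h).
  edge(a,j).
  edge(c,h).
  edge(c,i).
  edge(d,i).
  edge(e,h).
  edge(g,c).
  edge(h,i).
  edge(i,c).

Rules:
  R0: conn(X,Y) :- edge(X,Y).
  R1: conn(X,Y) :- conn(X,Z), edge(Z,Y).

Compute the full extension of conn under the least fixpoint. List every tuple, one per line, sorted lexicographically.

conn(a,c)
conn(a,h)
conn(a,i)
conn(a,j)
conn(c,c)
conn(c,h)
conn(c,i)
conn(d,c)
conn(d,h)
conn(d,i)
conn(e,c)
conn(e,h)
conn(e,i)
conn(g,c)
conn(g,h)
conn(g,i)
conn(h,c)
conn(h,h)
conn(h,i)
conn(i,c)
conn(i,h)
conn(i,i)

round 1: derive conn(a,h) via R0 from edge(a,h)
round 1: derive conn(a,j) via R0 from edge(a,j)
round 1: derive conn(c,h) via R0 from edge(c,h)
round 1: derive conn(c,i) via R0 from edge(c,i)
round 1: derive conn(d,i) via R0 from edge(d,i)
round 1: derive conn(e,h) via R0 from edge(e,h)
round 1: derive conn(g,c) via R0 from edge(g,c)
round 1: derive conn(h,i) via R0 from edge(h,i)
round 1: derive conn(i,c) via R0 from edge(i,c)
round 2: derive conn(a,i) via R1 from conn(a,h), edge(h,i)
round 2: derive conn(c,c) via R1 from conn(c,i), edge(i,c)
round 2: derive conn(d,c) via R1 from conn(d,i), edge(i,c)
round 2: derive conn(e,i) via R1 from conn(e,h), edge(h,i)
round 2: derive conn(g,h) via R1 from conn(g,c), edge(c,h)
round 2: derive conn(g,i) via R1 from conn(g,c), edge(c,i)
round 2: derive conn(h,c) via R1 from conn(h,i), edge(i,c)
round 2: derive conn(i,h) via R1 from conn(i,c), edge(c,h)
round 2: derive conn(i,i) via R1 from conn(i,c), edge(c,i)
round 3: derive conn(a,c) via R1 from conn(a,i), edge(i,c)
round 3: derive conn(d,h) via R1 from conn(d,c), edge(c,h)
round 3: derive conn(e,c) via R1 from conn(e,i), edge(i,c)
round 3: derive conn(h,h) via R1 from conn(h,c), edge(c,h)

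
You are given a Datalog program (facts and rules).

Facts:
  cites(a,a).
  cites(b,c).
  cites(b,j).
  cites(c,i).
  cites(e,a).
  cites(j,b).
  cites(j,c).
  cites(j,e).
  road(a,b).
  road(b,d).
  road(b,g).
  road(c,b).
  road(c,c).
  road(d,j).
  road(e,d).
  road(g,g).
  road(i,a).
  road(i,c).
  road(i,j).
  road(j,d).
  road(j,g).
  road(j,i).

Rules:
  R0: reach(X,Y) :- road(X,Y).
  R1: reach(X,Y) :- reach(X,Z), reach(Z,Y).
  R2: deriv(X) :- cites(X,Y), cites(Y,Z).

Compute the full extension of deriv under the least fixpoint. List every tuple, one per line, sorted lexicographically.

deriv(a)
deriv(b)
deriv(e)
deriv(j)

round 1: derive deriv(a) via R2 from cites(a,a), cites(a,a)
round 1: derive deriv(b) via R2 from cites(b,c), cites(c,i)
round 1: derive deriv(e) via R2 from cites(e,a), cites(a,a)
round 1: derive deriv(j) via R2 from cites(j,b), cites(b,c)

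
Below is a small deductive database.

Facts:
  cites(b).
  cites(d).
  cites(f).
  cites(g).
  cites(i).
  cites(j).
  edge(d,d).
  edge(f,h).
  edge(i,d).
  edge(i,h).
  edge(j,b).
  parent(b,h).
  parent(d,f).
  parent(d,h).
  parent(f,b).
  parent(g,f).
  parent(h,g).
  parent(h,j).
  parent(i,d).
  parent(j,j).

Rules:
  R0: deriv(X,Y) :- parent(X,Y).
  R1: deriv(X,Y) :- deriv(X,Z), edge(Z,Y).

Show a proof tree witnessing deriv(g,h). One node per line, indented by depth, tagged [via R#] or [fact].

round 1: derive deriv(b,h) via R0 from parent(b,h)
round 1: derive deriv(d,f) via R0 from parent(d,f)
round 1: derive deriv(d,h) via R0 from parent(d,h)
round 1: derive deriv(f,b) via R0 from parent(f,b)
round 1: derive deriv(g,f) via R0 from parent(g,f)
round 1: derive deriv(h,g) via R0 from parent(h,g)
round 1: derive deriv(h,j) via R0 from parent(h,j)
round 1: derive deriv(i,d) via R0 from parent(i,d)
round 1: derive deriv(j,j) via R0 from parent(j,j)
round 2: derive deriv(g,h) via R1 from deriv(g,f), edge(f,h)
round 2: derive deriv(h,b) via R1 from deriv(h,j), edge(j,b)
round 2: derive deriv(j,b) via R1 from deriv(j,j), edge(j,b)

deriv(g,h)  [via R1]
  deriv(g,f)  [via R0]
    parent(g,f)  [fact]
  edge(f,h)  [fact]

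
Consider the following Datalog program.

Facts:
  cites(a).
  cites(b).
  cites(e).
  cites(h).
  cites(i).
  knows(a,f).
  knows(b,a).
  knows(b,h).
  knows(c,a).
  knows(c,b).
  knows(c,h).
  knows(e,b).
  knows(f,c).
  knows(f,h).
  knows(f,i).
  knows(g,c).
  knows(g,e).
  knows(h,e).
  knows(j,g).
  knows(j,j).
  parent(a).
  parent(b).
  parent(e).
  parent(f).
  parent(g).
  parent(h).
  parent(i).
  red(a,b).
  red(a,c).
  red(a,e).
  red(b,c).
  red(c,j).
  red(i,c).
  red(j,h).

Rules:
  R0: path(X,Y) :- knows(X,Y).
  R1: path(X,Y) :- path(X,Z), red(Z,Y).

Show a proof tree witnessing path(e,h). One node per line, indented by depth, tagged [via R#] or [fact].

round 1: derive path(a,f) via R0 from knows(a,f)
round 1: derive path(b,a) via R0 from knows(b,a)
round 1: derive path(b,h) via R0 from knows(b,h)
round 1: derive path(c,a) via R0 from knows(c,a)
round 1: derive path(c,b) via R0 from knows(c,b)
round 1: derive path(c,h) via R0 from knows(c,h)
round 1: derive path(e,b) via R0 from knows(e,b)
round 1: derive path(f,c) via R0 from knows(f,c)
round 1: derive path(f,h) via R0 from knows(f,h)
round 1: derive path(f,i) via R0 from knows(f,i)
round 1: derive path(g,c) via R0 from knows(g,c)
round 1: derive path(g,e) via R0 from knows(g,e)
round 1: derive path(h,e) via R0 from knows(h,e)
round 1: derive path(j,g) via R0 from knows(j,g)
round 1: derive path(j,j) via R0 from knows(j,j)
round 2: derive path(b,b) via R1 from path(b,a), red(a,b)
round 2: derive path(b,c) via R1 from path(b,a), red(a,c)
round 2: derive path(b,e) via R1 from path(b,a), red(a,e)
round 2: derive path(c,c) via R1 from path(c,a), red(a,c)
round 2: derive path(c,e) via R1 from path(c,a), red(a,e)
round 2: derive path(e,c) via R1 from path(e,b), red(b,c)
round 2: derive path(f,j) via R1 from path(f,c), red(c,j)
round 2: derive path(g,j) via R1 from path(g,c), red(c,j)
round 2: derive path(j,h) via R1 from path(j,j), red(j,h)
round 3: derive path(b,j) via R1 from path(b,c), red(c,j)
round 3: derive path(c,j) via R1 from path(c,c), red(c,j)
round 3: derive path(e,j) via R1 from path(e,c), red(c,j)
round 3: derive path(g,h) via R1 from path(g,j), red(j,h)
round 4: derive path(e,h) via R1 from path(e,j), red(j,h)

path(e,h)  [via R1]
  path(e,j)  [via R1]
    path(e,c)  [via R1]
      path(e,b)  [via R0]
        knows(e,b)  [fact]
      red(b,c)  [fact]
    red(c,j)  [fact]
  red(j,h)  [fact]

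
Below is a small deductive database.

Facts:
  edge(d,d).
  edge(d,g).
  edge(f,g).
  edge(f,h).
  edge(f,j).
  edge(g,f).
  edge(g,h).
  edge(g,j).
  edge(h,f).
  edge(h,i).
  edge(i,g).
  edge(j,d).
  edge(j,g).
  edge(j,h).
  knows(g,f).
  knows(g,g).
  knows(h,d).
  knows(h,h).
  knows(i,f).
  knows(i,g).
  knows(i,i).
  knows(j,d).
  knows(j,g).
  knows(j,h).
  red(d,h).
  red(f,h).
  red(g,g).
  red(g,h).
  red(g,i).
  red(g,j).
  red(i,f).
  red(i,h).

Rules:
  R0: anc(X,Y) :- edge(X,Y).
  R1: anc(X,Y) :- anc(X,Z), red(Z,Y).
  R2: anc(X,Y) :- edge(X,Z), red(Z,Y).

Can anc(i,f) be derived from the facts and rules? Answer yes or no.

yes

round 1: derive anc(d,d) via R0 from edge(d,d)
round 1: derive anc(d,g) via R0 from edge(d,g)
round 1: derive anc(f,g) via R0 from edge(f,g)
round 1: derive anc(f,h) via R0 from edge(f,h)
round 1: derive anc(f,j) via R0 from edge(f,j)
round 1: derive anc(g,f) via R0 from edge(g,f)
round 1: derive anc(g,h) via R0 from edge(g,h)
round 1: derive anc(g,j) via R0 from edge(g,j)
round 1: derive anc(h,f) via R0 from edge(h,f)
round 1: derive anc(h,i) via R0 from edge(h,i)
round 1: derive anc(i,g) via R0 from edge(i,g)
round 1: derive anc(j,d) via R0 from edge(j,d)
round 1: derive anc(j,g) via R0 from edge(j,g)
round 1: derive anc(j,h) via R0 from edge(j,h)
round 1: derive anc(d,h) via R2 from edge(d,d), red(d,h)
round 1: derive anc(d,i) via R2 from edge(d,g), red(g,i)
round 1: derive anc(d,j) via R2 from edge(d,g), red(g,j)
round 1: derive anc(f,i) via R2 from edge(f,g), red(g,i)
round 1: derive anc(h,h) via R2 from edge(h,f), red(f,h)
round 1: derive anc(i,h) via R2 from edge(i,g), red(g,h)
round 1: derive anc(i,i) via R2 from edge(i,g), red(g,i)
round 1: derive anc(i,j) via R2 from edge(i,g), red(g,j)
round 1: derive anc(j,i) via R2 from edge(j,g), red(g,i)
round 1: derive anc(j,j) via R2 from edge(j,g), red(g,j)
round 2: derive anc(d,f) via R1 from anc(d,i), red(i,f)
round 2: derive anc(f,f) via R1 from anc(f,i), red(i,f)
round 2: derive anc(i,f) via R1 from anc(i,i), red(i,f)
round 2: derive anc(j,f) via R1 from anc(j,i), red(i,f)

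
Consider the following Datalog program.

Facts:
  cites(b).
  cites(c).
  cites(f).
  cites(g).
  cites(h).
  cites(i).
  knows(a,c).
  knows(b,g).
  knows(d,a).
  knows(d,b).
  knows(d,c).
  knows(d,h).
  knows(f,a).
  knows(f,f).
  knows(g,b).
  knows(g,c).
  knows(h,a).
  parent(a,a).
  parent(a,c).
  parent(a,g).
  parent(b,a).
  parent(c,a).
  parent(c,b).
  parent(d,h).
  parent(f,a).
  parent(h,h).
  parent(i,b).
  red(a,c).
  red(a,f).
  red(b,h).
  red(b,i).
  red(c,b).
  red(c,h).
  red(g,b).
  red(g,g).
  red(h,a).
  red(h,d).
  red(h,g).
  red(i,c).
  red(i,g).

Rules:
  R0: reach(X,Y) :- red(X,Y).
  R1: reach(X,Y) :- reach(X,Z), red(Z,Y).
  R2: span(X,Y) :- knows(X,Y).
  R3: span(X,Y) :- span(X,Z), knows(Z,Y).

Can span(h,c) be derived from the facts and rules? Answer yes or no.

yes

round 1: derive span(a,c) via R2 from knows(a,c)
round 1: derive span(b,g) via R2 from knows(b,g)
round 1: derive span(d,a) via R2 from knows(d,a)
round 1: derive span(d,b) via R2 from knows(d,b)
round 1: derive span(d,c) via R2 from knows(d,c)
round 1: derive span(d,h) via R2 from knows(d,h)
round 1: derive span(f,a) via R2 from knows(f,a)
round 1: derive span(f,f) via R2 from knows(f,f)
round 1: derive span(g,b) via R2 from knows(g,b)
round 1: derive span(g,c) via R2 from knows(g,c)
round 1: derive span(h,a) via R2 from knows(h,a)
round 2: derive span(b,b) via R3 from span(b,g), knows(g,b)
round 2: derive span(b,c) via R3 from span(b,g), knows(g,c)
round 2: derive span(d,g) via R3 from span(d,b), knows(b,g)
round 2: derive span(f,c) via R3 from span(f,a), knows(a,c)
round 2: derive span(g,g) via R3 from span(g,b), knows(b,g)
round 2: derive span(h,c) via R3 from span(h,a), knows(a,c)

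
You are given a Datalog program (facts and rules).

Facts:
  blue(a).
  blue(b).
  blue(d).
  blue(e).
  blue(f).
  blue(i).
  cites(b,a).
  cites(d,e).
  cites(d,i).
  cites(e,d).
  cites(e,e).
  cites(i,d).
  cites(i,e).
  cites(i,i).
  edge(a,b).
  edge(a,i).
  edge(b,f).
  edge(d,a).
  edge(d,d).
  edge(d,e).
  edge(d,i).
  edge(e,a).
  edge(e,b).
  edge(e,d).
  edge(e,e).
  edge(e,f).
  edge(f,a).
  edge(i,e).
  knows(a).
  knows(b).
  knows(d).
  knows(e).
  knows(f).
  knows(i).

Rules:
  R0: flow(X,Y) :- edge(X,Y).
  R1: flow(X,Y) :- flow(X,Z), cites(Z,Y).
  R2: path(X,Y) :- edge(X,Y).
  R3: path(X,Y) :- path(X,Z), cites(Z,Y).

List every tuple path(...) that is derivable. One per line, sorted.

round 1: derive path(a,b) via R2 from edge(a,b)
round 1: derive path(a,i) via R2 from edge(a,i)
round 1: derive path(b,f) via R2 from edge(b,f)
round 1: derive path(d,a) via R2 from edge(d,a)
round 1: derive path(d,d) via R2 from edge(d,d)
round 1: derive path(d,e) via R2 from edge(d,e)
round 1: derive path(d,i) via R2 from edge(d,i)
round 1: derive path(e,a) via R2 from edge(e,a)
round 1: derive path(e,b) via R2 from edge(e,b)
round 1: derive path(e,d) via R2 from edge(e,d)
round 1: derive path(e,e) via R2 from edge(e,e)
round 1: derive path(e,f) via R2 from edge(e,f)
round 1: derive path(f,a) via R2 from edge(f,a)
round 1: derive path(i,e) via R2 from edge(i,e)
round 2: derive path(a,a) via R3 from path(a,b), cites(b,a)
round 2: derive path(a,d) via R3 from path(a,i), cites(i,d)
round 2: derive path(a,e) via R3 from path(a,i), cites(i,e)
round 2: derive path(e,i) via R3 from path(e,d), cites(d,i)
round 2: derive path(i,d) via R3 from path(i,e), cites(e,d)
round 3: derive path(i,i) via R3 from path(i,d), cites(d,i)

path(a,a)
path(a,b)
path(a,d)
path(a,e)
path(a,i)
path(b,f)
path(d,a)
path(d,d)
path(d,e)
path(d,i)
path(e,a)
path(e,b)
path(e,d)
path(e,e)
path(e,f)
path(e,i)
path(f,a)
path(i,d)
path(i,e)
path(i,i)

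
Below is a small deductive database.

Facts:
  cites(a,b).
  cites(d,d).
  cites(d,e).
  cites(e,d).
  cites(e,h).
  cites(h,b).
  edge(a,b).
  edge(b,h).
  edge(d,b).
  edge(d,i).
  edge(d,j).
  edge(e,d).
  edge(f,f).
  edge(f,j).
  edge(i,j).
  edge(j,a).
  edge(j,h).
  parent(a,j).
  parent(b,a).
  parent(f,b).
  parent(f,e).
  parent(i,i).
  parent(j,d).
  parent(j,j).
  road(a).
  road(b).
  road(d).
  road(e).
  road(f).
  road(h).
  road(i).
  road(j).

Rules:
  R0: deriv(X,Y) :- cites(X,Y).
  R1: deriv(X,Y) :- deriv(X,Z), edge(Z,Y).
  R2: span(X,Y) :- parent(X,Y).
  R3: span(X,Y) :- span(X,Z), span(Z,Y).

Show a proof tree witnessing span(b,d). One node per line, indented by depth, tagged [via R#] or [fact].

round 1: derive span(a,j) via R2 from parent(a,j)
round 1: derive span(b,a) via R2 from parent(b,a)
round 1: derive span(f,b) via R2 from parent(f,b)
round 1: derive span(f,e) via R2 from parent(f,e)
round 1: derive span(i,i) via R2 from parent(i,i)
round 1: derive span(j,d) via R2 from parent(j,d)
round 1: derive span(j,j) via R2 from parent(j,j)
round 2: derive span(a,d) via R3 from span(a,j), span(j,d)
round 2: derive span(b,j) via R3 from span(b,a), span(a,j)
round 2: derive span(f,a) via R3 from span(f,b), span(b,a)
round 3: derive span(b,d) via R3 from span(b,a), span(a,d)
round 3: derive span(f,d) via R3 from span(f,a), span(a,d)
round 3: derive span(f,j) via R3 from span(f,a), span(a,j)

span(b,d)  [via R3]
  span(b,a)  [via R2]
    parent(b,a)  [fact]
  span(a,d)  [via R3]
    span(a,j)  [via R2]
      parent(a,j)  [fact]
    span(j,d)  [via R2]
      parent(j,d)  [fact]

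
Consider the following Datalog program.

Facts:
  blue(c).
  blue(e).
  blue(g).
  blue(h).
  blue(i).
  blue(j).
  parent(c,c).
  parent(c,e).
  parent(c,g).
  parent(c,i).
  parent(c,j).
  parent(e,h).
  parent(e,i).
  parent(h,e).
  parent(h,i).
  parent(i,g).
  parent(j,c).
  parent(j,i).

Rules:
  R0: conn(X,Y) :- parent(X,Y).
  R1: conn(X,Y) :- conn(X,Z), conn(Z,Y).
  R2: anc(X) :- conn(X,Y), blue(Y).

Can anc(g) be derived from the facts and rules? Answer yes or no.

no

round 1: derive conn(c,c) via R0 from parent(c,c)
round 1: derive conn(c,e) via R0 from parent(c,e)
round 1: derive conn(c,g) via R0 from parent(c,g)
round 1: derive conn(c,i) via R0 from parent(c,i)
round 1: derive conn(c,j) via R0 from parent(c,j)
round 1: derive conn(e,h) via R0 from parent(e,h)
round 1: derive conn(e,i) via R0 from parent(e,i)
round 1: derive conn(h,e) via R0 from parent(h,e)
round 1: derive conn(h,i) via R0 from parent(h,i)
round 1: derive conn(i,g) via R0 from parent(i,g)
round 1: derive conn(j,c) via R0 from parent(j,c)
round 1: derive conn(j,i) via R0 from parent(j,i)
round 2: derive conn(c,h) via R1 from conn(c,e), conn(e,h)
round 2: derive conn(e,e) via R1 from conn(e,h), conn(h,e)
round 2: derive conn(e,g) via R1 from conn(e,i), conn(i,g)
round 2: derive conn(h,g) via R1 from conn(h,i), conn(i,g)
round 2: derive conn(h,h) via R1 from conn(h,e), conn(e,h)
round 2: derive conn(j,e) via R1 from conn(j,c), conn(c,e)
round 2: derive conn(j,g) via R1 from conn(j,c), conn(c,g)
round 2: derive conn(j,j) via R1 from conn(j,c), conn(c,j)
round 2: derive anc(c) via R2 from conn(c,c), blue(c)
round 2: derive anc(e) via R2 from conn(e,h), blue(h)
round 2: derive anc(h) via R2 from conn(h,e), blue(e)
round 2: derive anc(i) via R2 from conn(i,g), blue(g)
round 2: derive anc(j) via R2 from conn(j,c), blue(c)
round 3: derive conn(j,h) via R1 from conn(j,c), conn(c,h)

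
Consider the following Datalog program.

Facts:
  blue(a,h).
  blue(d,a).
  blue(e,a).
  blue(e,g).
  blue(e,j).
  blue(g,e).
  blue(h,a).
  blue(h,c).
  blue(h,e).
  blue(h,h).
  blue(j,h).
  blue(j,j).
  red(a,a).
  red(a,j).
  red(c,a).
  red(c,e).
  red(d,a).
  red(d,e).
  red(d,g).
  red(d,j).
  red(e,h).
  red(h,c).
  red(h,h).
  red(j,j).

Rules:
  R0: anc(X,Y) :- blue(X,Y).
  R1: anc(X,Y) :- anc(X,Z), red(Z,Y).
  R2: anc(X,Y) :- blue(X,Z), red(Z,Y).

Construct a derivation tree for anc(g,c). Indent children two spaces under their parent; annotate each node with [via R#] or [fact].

anc(g,c)  [via R1]
  anc(g,h)  [via R2]
    blue(g,e)  [fact]
    red(e,h)  [fact]
  red(h,c)  [fact]

round 1: derive anc(a,h) via R0 from blue(a,h)
round 1: derive anc(d,a) via R0 from blue(d,a)
round 1: derive anc(e,a) via R0 from blue(e,a)
round 1: derive anc(e,g) via R0 from blue(e,g)
round 1: derive anc(e,j) via R0 from blue(e,j)
round 1: derive anc(g,e) via R0 from blue(g,e)
round 1: derive anc(h,a) via R0 from blue(h,a)
round 1: derive anc(h,c) via R0 from blue(h,c)
round 1: derive anc(h,e) via R0 from blue(h,e)
round 1: derive anc(h,h) via R0 from blue(h,h)
round 1: derive anc(j,h) via R0 from blue(j,h)
round 1: derive anc(j,j) via R0 from blue(j,j)
round 1: derive anc(a,c) via R2 from blue(a,h), red(h,c)
round 1: derive anc(d,j) via R2 from blue(d,a), red(a,j)
round 1: derive anc(g,h) via R2 from blue(g,e), red(e,h)
round 1: derive anc(h,j) via R2 from blue(h,a), red(a,j)
round 1: derive anc(j,c) via R2 from blue(j,h), red(h,c)
round 2: derive anc(a,a) via R1 from anc(a,c), red(c,a)
round 2: derive anc(a,e) via R1 from anc(a,c), red(c,e)
round 2: derive anc(g,c) via R1 from anc(g,h), red(h,c)
round 2: derive anc(j,a) via R1 from anc(j,c), red(c,a)
round 2: derive anc(j,e) via R1 from anc(j,c), red(c,e)
round 3: derive anc(a,j) via R1 from anc(a,a), red(a,j)
round 3: derive anc(g,a) via R1 from anc(g,c), red(c,a)
round 4: derive anc(g,j) via R1 from anc(g,a), red(a,j)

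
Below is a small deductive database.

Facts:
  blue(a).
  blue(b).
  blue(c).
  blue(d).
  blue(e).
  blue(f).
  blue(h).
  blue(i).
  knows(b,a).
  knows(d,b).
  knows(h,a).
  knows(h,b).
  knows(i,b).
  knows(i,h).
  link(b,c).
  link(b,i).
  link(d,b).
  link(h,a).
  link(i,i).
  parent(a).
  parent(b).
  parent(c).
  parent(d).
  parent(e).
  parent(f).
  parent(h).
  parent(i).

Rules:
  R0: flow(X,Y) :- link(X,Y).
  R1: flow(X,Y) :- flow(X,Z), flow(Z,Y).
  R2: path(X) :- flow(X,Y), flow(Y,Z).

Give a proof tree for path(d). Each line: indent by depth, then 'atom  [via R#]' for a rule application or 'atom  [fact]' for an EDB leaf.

path(d)  [via R2]
  flow(d,b)  [via R0]
    link(d,b)  [fact]
  flow(b,c)  [via R0]
    link(b,c)  [fact]

round 1: derive flow(b,c) via R0 from link(b,c)
round 1: derive flow(b,i) via R0 from link(b,i)
round 1: derive flow(d,b) via R0 from link(d,b)
round 1: derive flow(h,a) via R0 from link(h,a)
round 1: derive flow(i,i) via R0 from link(i,i)
round 2: derive flow(d,c) via R1 from flow(d,b), flow(b,c)
round 2: derive flow(d,i) via R1 from flow(d,b), flow(b,i)
round 2: derive path(b) via R2 from flow(b,i), flow(i,i)
round 2: derive path(d) via R2 from flow(d,b), flow(b,c)
round 2: derive path(i) via R2 from flow(i,i), flow(i,i)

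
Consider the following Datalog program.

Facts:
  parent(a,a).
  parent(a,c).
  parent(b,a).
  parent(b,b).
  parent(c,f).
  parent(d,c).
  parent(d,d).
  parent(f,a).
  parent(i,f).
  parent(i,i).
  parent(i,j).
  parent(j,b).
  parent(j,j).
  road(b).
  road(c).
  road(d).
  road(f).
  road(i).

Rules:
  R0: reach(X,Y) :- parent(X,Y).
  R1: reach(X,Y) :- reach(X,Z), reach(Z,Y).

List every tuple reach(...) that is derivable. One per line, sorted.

reach(a,a)
reach(a,c)
reach(a,f)
reach(b,a)
reach(b,b)
reach(b,c)
reach(b,f)
reach(c,a)
reach(c,c)
reach(c,f)
reach(d,a)
reach(d,c)
reach(d,d)
reach(d,f)
reach(f,a)
reach(f,c)
reach(f,f)
reach(i,a)
reach(i,b)
reach(i,c)
reach(i,f)
reach(i,i)
reach(i,j)
reach(j,a)
reach(j,b)
reach(j,c)
reach(j,f)
reach(j,j)

round 1: derive reach(a,a) via R0 from parent(a,a)
round 1: derive reach(a,c) via R0 from parent(a,c)
round 1: derive reach(b,a) via R0 from parent(b,a)
round 1: derive reach(b,b) via R0 from parent(b,b)
round 1: derive reach(c,f) via R0 from parent(c,f)
round 1: derive reach(d,c) via R0 from parent(d,c)
round 1: derive reach(d,d) via R0 from parent(d,d)
round 1: derive reach(f,a) via R0 from parent(f,a)
round 1: derive reach(i,f) via R0 from parent(i,f)
round 1: derive reach(i,i) via R0 from parent(i,i)
round 1: derive reach(i,j) via R0 from parent(i,j)
round 1: derive reach(j,b) via R0 from parent(j,b)
round 1: derive reach(j,j) via R0 from parent(j,j)
round 2: derive reach(a,f) via R1 from reach(a,c), reach(c,f)
round 2: derive reach(b,c) via R1 from reach(b,a), reach(a,c)
round 2: derive reach(c,a) via R1 from reach(c,f), reach(f,a)
round 2: derive reach(d,f) via R1 from reach(d,c), reach(c,f)
round 2: derive reach(f,c) via R1 from reach(f,a), reach(a,c)
round 2: derive reach(i,a) via R1 from reach(i,f), reach(f,a)
round 2: derive reach(i,b) via R1 from reach(i,j), reach(j,b)
round 2: derive reach(j,a) via R1 from reach(j,b), reach(b,a)
round 3: derive reach(b,f) via R1 from reach(b,a), reach(a,f)
round 3: derive reach(c,c) via R1 from reach(c,a), reach(a,c)
round 3: derive reach(d,a) via R1 from reach(d,c), reach(c,a)
round 3: derive reach(f,f) via R1 from reach(f,a), reach(a,f)
round 3: derive reach(i,c) via R1 from reach(i,a), reach(a,c)
round 3: derive reach(j,c) via R1 from reach(j,a), reach(a,c)
round 3: derive reach(j,f) via R1 from reach(j,a), reach(a,f)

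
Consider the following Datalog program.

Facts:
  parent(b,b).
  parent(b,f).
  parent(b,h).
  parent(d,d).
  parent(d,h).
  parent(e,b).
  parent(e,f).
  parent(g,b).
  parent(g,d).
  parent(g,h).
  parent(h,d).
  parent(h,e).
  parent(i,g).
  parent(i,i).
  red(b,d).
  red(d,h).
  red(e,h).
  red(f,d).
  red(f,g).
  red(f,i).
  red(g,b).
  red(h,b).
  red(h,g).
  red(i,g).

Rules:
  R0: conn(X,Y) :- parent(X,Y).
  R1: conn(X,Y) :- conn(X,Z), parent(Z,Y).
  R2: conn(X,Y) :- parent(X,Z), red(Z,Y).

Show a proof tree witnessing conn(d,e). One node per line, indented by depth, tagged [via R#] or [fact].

round 1: derive conn(b,b) via R0 from parent(b,b)
round 1: derive conn(b,f) via R0 from parent(b,f)
round 1: derive conn(b,h) via R0 from parent(b,h)
round 1: derive conn(d,d) via R0 from parent(d,d)
round 1: derive conn(d,h) via R0 from parent(d,h)
round 1: derive conn(e,b) via R0 from parent(e,b)
round 1: derive conn(e,f) via R0 from parent(e,f)
round 1: derive conn(g,b) via R0 from parent(g,b)
round 1: derive conn(g,d) via R0 from parent(g,d)
round 1: derive conn(g,h) via R0 from parent(g,h)
round 1: derive conn(h,d) via R0 from parent(h,d)
round 1: derive conn(h,e) via R0 from parent(h,e)
round 1: derive conn(i,g) via R0 from parent(i,g)
round 1: derive conn(i,i) via R0 from parent(i,i)
round 1: derive conn(b,d) via R2 from parent(b,b), red(b,d)
round 1: derive conn(b,g) via R2 from parent(b,f), red(f,g)
round 1: derive conn(b,i) via R2 from parent(b,f), red(f,i)
round 1: derive conn(d,b) via R2 from parent(d,h), red(h,b)
round 1: derive conn(d,g) via R2 from parent(d,h), red(h,g)
round 1: derive conn(e,d) via R2 from parent(e,b), red(b,d)
round 1: derive conn(e,g) via R2 from parent(e,f), red(f,g)
round 1: derive conn(e,i) via R2 from parent(e,f), red(f,i)
round 1: derive conn(g,g) via R2 from parent(g,h), red(h,g)
round 1: derive conn(h,h) via R2 from parent(h,d), red(d,h)
round 1: derive conn(i,b) via R2 from parent(i,g), red(g,b)
round 2: derive conn(b,e) via R1 from conn(b,h), parent(h,e)
round 2: derive conn(d,e) via R1 from conn(d,h), parent(h,e)
round 2: derive conn(d,f) via R1 from conn(d,b), parent(b,f)
round 2: derive conn(e,h) via R1 from conn(e,b), parent(b,h)
round 2: derive conn(g,e) via R1 from conn(g,h), parent(h,e)
round 2: derive conn(g,f) via R1 from conn(g,b), parent(b,f)
round 2: derive conn(h,b) via R1 from conn(h,e), parent(e,b)
round 2: derive conn(h,f) via R1 from conn(h,e), parent(e,f)
round 2: derive conn(i,d) via R1 from conn(i,g), parent(g,d)
round 2: derive conn(i,f) via R1 from conn(i,b), parent(b,f)
round 2: derive conn(i,h) via R1 from conn(i,b), parent(b,h)
round 3: derive conn(e,e) via R1 from conn(e,h), parent(h,e)
round 3: derive conn(i,e) via R1 from conn(i,h), parent(h,e)

conn(d,e)  [via R1]
  conn(d,h)  [via R0]
    parent(d,h)  [fact]
  parent(h,e)  [fact]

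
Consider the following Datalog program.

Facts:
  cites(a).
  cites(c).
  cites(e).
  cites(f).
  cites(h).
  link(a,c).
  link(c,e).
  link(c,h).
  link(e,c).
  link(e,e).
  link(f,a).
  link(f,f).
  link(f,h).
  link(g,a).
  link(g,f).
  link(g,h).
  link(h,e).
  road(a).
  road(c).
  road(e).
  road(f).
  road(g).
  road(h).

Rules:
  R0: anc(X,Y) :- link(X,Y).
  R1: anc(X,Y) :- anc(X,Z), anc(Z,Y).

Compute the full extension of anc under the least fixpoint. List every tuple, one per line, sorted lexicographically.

anc(a,c)
anc(a,e)
anc(a,h)
anc(c,c)
anc(c,e)
anc(c,h)
anc(e,c)
anc(e,e)
anc(e,h)
anc(f,a)
anc(f,c)
anc(f,e)
anc(f,f)
anc(f,h)
anc(g,a)
anc(g,c)
anc(g,e)
anc(g,f)
anc(g,h)
anc(h,c)
anc(h,e)
anc(h,h)

round 1: derive anc(a,c) via R0 from link(a,c)
round 1: derive anc(c,e) via R0 from link(c,e)
round 1: derive anc(c,h) via R0 from link(c,h)
round 1: derive anc(e,c) via R0 from link(e,c)
round 1: derive anc(e,e) via R0 from link(e,e)
round 1: derive anc(f,a) via R0 from link(f,a)
round 1: derive anc(f,f) via R0 from link(f,f)
round 1: derive anc(f,h) via R0 from link(f,h)
round 1: derive anc(g,a) via R0 from link(g,a)
round 1: derive anc(g,f) via R0 from link(g,f)
round 1: derive anc(g,h) via R0 from link(g,h)
round 1: derive anc(h,e) via R0 from link(h,e)
round 2: derive anc(a,e) via R1 from anc(a,c), anc(c,e)
round 2: derive anc(a,h) via R1 from anc(a,c), anc(c,h)
round 2: derive anc(c,c) via R1 from anc(c,e), anc(e,c)
round 2: derive anc(e,h) via R1 from anc(e,c), anc(c,h)
round 2: derive anc(f,c) via R1 from anc(f,a), anc(a,c)
round 2: derive anc(f,e) via R1 from anc(f,h), anc(h,e)
round 2: derive anc(g,c) via R1 from anc(g,a), anc(a,c)
round 2: derive anc(g,e) via R1 from anc(g,h), anc(h,e)
round 2: derive anc(h,c) via R1 from anc(h,e), anc(e,c)
round 3: derive anc(h,h) via R1 from anc(h,c), anc(c,h)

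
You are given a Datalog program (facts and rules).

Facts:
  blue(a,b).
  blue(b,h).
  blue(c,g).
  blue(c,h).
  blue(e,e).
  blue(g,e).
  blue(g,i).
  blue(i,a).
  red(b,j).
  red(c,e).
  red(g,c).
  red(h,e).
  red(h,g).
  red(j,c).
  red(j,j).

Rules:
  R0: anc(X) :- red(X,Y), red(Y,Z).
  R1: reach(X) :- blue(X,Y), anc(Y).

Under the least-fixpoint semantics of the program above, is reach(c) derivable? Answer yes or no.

yes

round 1: derive anc(b) via R0 from red(b,j), red(j,c)
round 1: derive anc(g) via R0 from red(g,c), red(c,e)
round 1: derive anc(h) via R0 from red(h,g), red(g,c)
round 1: derive anc(j) via R0 from red(j,c), red(c,e)
round 2: derive reach(a) via R1 from blue(a,b), anc(b)
round 2: derive reach(b) via R1 from blue(b,h), anc(h)
round 2: derive reach(c) via R1 from blue(c,g), anc(g)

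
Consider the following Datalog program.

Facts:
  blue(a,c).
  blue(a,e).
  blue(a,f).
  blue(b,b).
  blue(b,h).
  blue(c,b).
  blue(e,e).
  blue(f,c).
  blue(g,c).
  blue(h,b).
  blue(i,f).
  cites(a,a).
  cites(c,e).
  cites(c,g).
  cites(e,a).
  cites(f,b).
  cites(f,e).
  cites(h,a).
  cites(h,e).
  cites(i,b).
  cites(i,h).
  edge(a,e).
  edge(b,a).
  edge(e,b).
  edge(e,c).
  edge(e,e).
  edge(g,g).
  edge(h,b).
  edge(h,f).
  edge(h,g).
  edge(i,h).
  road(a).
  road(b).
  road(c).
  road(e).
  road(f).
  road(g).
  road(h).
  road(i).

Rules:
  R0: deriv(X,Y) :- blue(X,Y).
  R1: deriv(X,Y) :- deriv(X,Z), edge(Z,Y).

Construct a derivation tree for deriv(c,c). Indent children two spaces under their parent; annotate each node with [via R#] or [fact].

round 1: derive deriv(a,c) via R0 from blue(a,c)
round 1: derive deriv(a,e) via R0 from blue(a,e)
round 1: derive deriv(a,f) via R0 from blue(a,f)
round 1: derive deriv(b,b) via R0 from blue(b,b)
round 1: derive deriv(b,h) via R0 from blue(b,h)
round 1: derive deriv(c,b) via R0 from blue(c,b)
round 1: derive deriv(e,e) via R0 from blue(e,e)
round 1: derive deriv(f,c) via R0 from blue(f,c)
round 1: derive deriv(g,c) via R0 from blue(g,c)
round 1: derive deriv(h,b) via R0 from blue(h,b)
round 1: derive deriv(i,f) via R0 from blue(i,f)
round 2: derive deriv(a,b) via R1 from deriv(a,e), edge(e,b)
round 2: derive deriv(b,a) via R1 from deriv(b,b), edge(b,a)
round 2: derive deriv(b,f) via R1 from deriv(b,h), edge(h,f)
round 2: derive deriv(b,g) via R1 from deriv(b,h), edge(h,g)
round 2: derive deriv(c,a) via R1 from deriv(c,b), edge(b,a)
round 2: derive deriv(e,b) via R1 from deriv(e,e), edge(e,b)
round 2: derive deriv(e,c) via R1 from deriv(e,e), edge(e,c)
round 2: derive deriv(h,a) via R1 from deriv(h,b), edge(b,a)
round 3: derive deriv(a,a) via R1 from deriv(a,b), edge(b,a)
round 3: derive deriv(b,e) via R1 from deriv(b,a), edge(a,e)
round 3: derive deriv(c,e) via R1 from deriv(c,a), edge(a,e)
round 3: derive deriv(e,a) via R1 from deriv(e,b), edge(b,a)
round 3: derive deriv(h,e) via R1 from deriv(h,a), edge(a,e)
round 4: derive deriv(b,c) via R1 from deriv(b,e), edge(e,c)
round 4: derive deriv(c,c) via R1 from deriv(c,e), edge(e,c)
round 4: derive deriv(h,c) via R1 from deriv(h,e), edge(e,c)

deriv(c,c)  [via R1]
  deriv(c,e)  [via R1]
    deriv(c,a)  [via R1]
      deriv(c,b)  [via R0]
        blue(c,b)  [fact]
      edge(b,a)  [fact]
    edge(a,e)  [fact]
  edge(e,c)  [fact]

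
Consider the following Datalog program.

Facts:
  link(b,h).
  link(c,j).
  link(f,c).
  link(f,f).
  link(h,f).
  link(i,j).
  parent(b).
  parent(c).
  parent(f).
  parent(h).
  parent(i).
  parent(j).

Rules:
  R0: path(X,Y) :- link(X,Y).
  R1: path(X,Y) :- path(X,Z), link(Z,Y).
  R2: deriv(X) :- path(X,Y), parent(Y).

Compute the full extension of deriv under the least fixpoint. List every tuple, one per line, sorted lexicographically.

round 1: derive path(b,h) via R0 from link(b,h)
round 1: derive path(c,j) via R0 from link(c,j)
round 1: derive path(f,c) via R0 from link(f,c)
round 1: derive path(f,f) via R0 from link(f,f)
round 1: derive path(h,f) via R0 from link(h,f)
round 1: derive path(i,j) via R0 from link(i,j)
round 2: derive path(b,f) via R1 from path(b,h), link(h,f)
round 2: derive path(f,j) via R1 from path(f,c), link(c,j)
round 2: derive path(h,c) via R1 from path(h,f), link(f,c)
round 2: derive deriv(b) via R2 from path(b,h), parent(h)
round 2: derive deriv(c) via R2 from path(c,j), parent(j)
round 2: derive deriv(f) via R2 from path(f,c), parent(c)
round 2: derive deriv(h) via R2 from path(h,f), parent(f)
round 2: derive deriv(i) via R2 from path(i,j), parent(j)
round 3: derive path(b,c) via R1 from path(b,f), link(f,c)
round 3: derive path(h,j) via R1 from path(h,c), link(c,j)
round 4: derive path(b,j) via R1 from path(b,c), link(c,j)

deriv(b)
deriv(c)
deriv(f)
deriv(h)
deriv(i)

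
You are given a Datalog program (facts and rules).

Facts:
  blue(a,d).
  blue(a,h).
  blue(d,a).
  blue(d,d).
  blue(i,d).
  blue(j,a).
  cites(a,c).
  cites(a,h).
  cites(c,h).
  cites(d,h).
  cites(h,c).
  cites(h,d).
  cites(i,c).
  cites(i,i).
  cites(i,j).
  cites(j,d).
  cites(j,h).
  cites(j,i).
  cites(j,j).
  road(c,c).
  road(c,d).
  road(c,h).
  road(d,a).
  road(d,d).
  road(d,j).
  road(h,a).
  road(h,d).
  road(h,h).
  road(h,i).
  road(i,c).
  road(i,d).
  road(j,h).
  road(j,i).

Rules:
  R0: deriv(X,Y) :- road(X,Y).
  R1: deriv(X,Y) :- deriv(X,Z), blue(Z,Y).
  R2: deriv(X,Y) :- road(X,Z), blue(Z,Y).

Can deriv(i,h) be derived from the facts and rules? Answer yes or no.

round 1: derive deriv(c,c) via R0 from road(c,c)
round 1: derive deriv(c,d) via R0 from road(c,d)
round 1: derive deriv(c,h) via R0 from road(c,h)
round 1: derive deriv(d,a) via R0 from road(d,a)
round 1: derive deriv(d,d) via R0 from road(d,d)
round 1: derive deriv(d,j) via R0 from road(d,j)
round 1: derive deriv(h,a) via R0 from road(h,a)
round 1: derive deriv(h,d) via R0 from road(h,d)
round 1: derive deriv(h,h) via R0 from road(h,h)
round 1: derive deriv(h,i) via R0 from road(h,i)
round 1: derive deriv(i,c) via R0 from road(i,c)
round 1: derive deriv(i,d) via R0 from road(i,d)
round 1: derive deriv(j,h) via R0 from road(j,h)
round 1: derive deriv(j,i) via R0 from road(j,i)
round 1: derive deriv(c,a) via R2 from road(c,d), blue(d,a)
round 1: derive deriv(d,h) via R2 from road(d,a), blue(a,h)
round 1: derive deriv(i,a) via R2 from road(i,d), blue(d,a)
round 1: derive deriv(j,d) via R2 from road(j,i), blue(i,d)
round 2: derive deriv(i,h) via R1 from deriv(i,a), blue(a,h)
round 2: derive deriv(j,a) via R1 from deriv(j,d), blue(d,a)

yes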